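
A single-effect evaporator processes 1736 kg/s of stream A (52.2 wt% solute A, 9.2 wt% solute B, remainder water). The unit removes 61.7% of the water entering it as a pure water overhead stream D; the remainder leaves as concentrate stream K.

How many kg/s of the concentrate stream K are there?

water entering = 1736×0.386 = 670.1 kg/s; overhead removed = 0.617×670.1 = 413.45 kg/s.
Concentrate = 1736 − 413.45 = 1322.6 kg/s.

1323 kg/s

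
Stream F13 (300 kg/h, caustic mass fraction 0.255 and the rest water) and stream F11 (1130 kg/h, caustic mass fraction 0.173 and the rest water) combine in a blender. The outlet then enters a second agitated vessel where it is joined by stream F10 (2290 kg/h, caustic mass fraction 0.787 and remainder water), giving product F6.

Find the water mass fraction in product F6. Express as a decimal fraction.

0.442

Overall, product flow = 3720 kg/h.
water in = 300×0.745 + 1130×0.827 + 2290×0.213 = 1645.8 kg/h.
water fraction in F6 = 0.442.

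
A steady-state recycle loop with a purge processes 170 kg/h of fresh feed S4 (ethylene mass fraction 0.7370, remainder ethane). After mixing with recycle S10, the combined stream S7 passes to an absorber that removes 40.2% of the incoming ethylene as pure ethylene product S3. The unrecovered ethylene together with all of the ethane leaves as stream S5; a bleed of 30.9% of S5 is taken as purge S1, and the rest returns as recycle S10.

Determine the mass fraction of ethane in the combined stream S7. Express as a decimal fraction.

ethane enters only via S4 and leaves only via the purge: 170×0.263 = 0.309×(ethane in S5), and the absorber passes all ethane, so ethane in S7 = ethane in S5 = 144.69 kg/h.
ethylene in S7: m_A = 170×0.737 + (1−0.309)·(1−0.402)·m_A, so m_A = 125.29/0.5868 = 213.52 kg/h.
S7 = 213.52 + 144.69 = 358.21 kg/h.
ethane fraction in S7 = 144.69/358.21 = 0.4039.

0.4039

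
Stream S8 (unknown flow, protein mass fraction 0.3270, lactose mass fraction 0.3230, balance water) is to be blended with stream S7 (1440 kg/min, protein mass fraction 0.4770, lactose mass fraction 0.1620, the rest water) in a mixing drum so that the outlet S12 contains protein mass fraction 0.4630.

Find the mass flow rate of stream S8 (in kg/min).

Let S8 be the unknown flow. Total out = 1440 + S8.
protein balance: 686.88 + 0.327·S8 = 0.463·(1440 + S8)
(0.327 − 0.463)·S8 = 0.463×1440 − 686.88 = -20.16
S8 = -20.16 / -0.136 = 148.24 kg/min

148.2 kg/min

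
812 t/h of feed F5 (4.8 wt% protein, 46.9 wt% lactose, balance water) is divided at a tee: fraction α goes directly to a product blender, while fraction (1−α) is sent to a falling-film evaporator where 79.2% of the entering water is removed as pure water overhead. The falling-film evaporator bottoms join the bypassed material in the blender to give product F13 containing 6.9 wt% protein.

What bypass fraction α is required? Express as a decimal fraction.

0.204

All 812×0.048 = 38.976 t/h of protein reaches F13, so F13 = 38.976/0.069 = 564.87 t/h and vapour = 247.13 t/h.
The evaporator receives (1−α)·812 of feed at 0.483 water and removes 0.792 of that water:
0.792×0.483×(1−α)×812 = 247.13
(1−α) = 247.13/310.62 = 0.7956;  α = 0.2044.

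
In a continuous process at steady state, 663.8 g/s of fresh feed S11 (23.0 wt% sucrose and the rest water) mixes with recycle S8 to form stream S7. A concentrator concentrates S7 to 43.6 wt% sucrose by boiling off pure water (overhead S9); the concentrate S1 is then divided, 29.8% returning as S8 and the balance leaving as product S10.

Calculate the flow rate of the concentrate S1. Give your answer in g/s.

498.8 g/s

Overall sucrose balance (none leaves overhead): sucrose in fresh feed = sucrose in product, i.e. 663.8×0.230 = (1−0.298)·S1·0.436.
S1 = 152.67/(0.436×0.702) = 498.82 g/s.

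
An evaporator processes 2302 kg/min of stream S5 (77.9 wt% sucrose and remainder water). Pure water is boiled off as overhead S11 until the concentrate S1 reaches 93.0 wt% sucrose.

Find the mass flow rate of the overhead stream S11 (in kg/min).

373.8 kg/min

sucrose is conserved: 2302×0.779 = 1793.3 kg/min all reports to the concentrate.
Concentrate = 1793.3/(target fraction) = 1928.2 kg/min.
Overhead = 2302 − 1928.2 = 373.77 kg/min.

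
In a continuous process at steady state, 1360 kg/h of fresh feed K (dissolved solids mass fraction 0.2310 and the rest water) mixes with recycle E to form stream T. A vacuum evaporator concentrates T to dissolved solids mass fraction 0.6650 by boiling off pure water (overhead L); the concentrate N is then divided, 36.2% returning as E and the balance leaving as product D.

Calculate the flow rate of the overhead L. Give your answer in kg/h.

Overall dissolved solids balance (none leaves overhead): dissolved solids in fresh feed = dissolved solids in product, i.e. 1360×0.231 = (1−0.362)·N·0.665.
N = 314.16/(0.665×0.638) = 740.47 kg/h.
Recycle E = 0.362×740.47 = 268.05 kg/h.
Combined feed T = 1360 + 268.05 = 1628.1 kg/h.
Overhead L = T − N = 1628.1 − 740.47 = 887.58 kg/h.

887.6 kg/h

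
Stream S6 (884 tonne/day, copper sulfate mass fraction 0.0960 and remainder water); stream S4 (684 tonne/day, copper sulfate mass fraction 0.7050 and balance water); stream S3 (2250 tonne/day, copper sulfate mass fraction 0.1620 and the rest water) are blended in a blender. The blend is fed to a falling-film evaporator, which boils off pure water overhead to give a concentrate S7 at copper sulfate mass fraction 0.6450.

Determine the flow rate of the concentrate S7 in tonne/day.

copper sulfate entering = 884×0.096 + 684×0.705 + 2250×0.162 = 931.58 tonne/day.
All copper sulfate reports to S7, so S7 = 931.58/0.645 = 1444.3 tonne/day.

1444 tonne/day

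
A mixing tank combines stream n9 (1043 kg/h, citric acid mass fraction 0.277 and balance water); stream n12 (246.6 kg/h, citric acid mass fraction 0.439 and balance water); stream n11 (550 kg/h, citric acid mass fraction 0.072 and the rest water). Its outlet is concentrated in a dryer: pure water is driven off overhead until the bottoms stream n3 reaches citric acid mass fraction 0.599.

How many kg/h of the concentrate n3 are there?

729.2 kg/h

citric acid entering = 1043×0.277 + 246.6×0.439 + 550×0.072 = 436.77 kg/h.
All citric acid reports to n3, so n3 = 436.77/0.599 = 729.16 kg/h.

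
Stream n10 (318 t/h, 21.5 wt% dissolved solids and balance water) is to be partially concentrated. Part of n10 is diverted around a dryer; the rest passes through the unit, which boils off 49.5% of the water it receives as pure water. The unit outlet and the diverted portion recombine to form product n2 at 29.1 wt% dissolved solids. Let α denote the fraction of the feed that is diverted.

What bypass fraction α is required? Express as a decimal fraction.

0.328

All 318×0.215 = 68.37 t/h of dissolved solids reaches n2, so n2 = 68.37/0.291 = 234.95 t/h and vapour = 83.052 t/h.
The evaporator receives (1−α)·318 of feed at 0.785 water and removes 0.495 of that water:
0.495×0.785×(1−α)×318 = 83.052
(1−α) = 83.052/123.57 = 0.6721;  α = 0.3279.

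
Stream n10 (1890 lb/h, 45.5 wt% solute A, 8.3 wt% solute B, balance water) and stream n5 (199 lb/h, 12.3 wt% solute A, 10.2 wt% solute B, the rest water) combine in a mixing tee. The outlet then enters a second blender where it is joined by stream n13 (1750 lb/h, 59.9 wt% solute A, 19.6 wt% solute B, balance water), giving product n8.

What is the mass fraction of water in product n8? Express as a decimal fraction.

Overall, product flow = 3839 lb/h.
water in = 1890×0.462 + 199×0.775 + 1750×0.205 = 1386.2 lb/h.
water fraction in n8 = 0.361.

0.361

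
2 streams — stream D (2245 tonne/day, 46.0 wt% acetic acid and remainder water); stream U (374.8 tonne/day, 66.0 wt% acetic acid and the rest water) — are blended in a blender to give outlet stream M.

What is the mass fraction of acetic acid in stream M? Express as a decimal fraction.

Total flow out = 2245 + 374.8 = 2619.8 tonne/day.
acetic acid in = 2245×0.460 + 374.8×0.660 = 1280.1 tonne/day.
acetic acid mass fraction in M = 1280.1/2619.8 = 0.4886.

0.4886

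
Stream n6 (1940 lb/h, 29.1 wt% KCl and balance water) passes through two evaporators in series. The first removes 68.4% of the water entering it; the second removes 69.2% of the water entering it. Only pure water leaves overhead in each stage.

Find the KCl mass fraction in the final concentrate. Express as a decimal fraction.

0.808

water in feed = 1940×0.709 = 1375.5 lb/h.
After stage 1: water left = (1−0.684)×1375.5 = 434.65; stream total = 999.19 lb/h.
After stage 2: water left = (1−0.692)×434.65 = 133.87; final concentrate = 698.41 lb/h.
KCl fraction = 564.54/698.41 = 0.808.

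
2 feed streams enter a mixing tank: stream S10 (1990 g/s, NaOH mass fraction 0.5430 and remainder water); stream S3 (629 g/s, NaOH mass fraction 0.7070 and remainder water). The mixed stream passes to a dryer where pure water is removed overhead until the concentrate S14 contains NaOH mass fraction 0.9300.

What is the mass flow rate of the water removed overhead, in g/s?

978.9 g/s

NaOH entering = 1990×0.543 + 629×0.707 = 1525.3 g/s.
All NaOH reports to S14, so S14 = 1525.3/0.930 = 1640.1 g/s.
Total feed = 2619 g/s; overhead = 2619 − 1640.1 = 978.92 g/s.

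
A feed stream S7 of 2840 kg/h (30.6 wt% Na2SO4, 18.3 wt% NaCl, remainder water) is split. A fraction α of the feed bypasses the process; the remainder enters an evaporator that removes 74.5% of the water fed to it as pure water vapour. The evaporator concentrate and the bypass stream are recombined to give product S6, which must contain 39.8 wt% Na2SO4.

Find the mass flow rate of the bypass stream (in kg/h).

1116 kg/h

All 2840×0.306 = 869.04 kg/h of Na2SO4 reaches S6, so S6 = 869.04/0.398 = 2183.5 kg/h and vapour = 656.48 kg/h.
The evaporator receives (1−α)·2840 of feed at 0.511 water and removes 0.745 of that water:
0.745×0.511×(1−α)×2840 = 656.48
(1−α) = 656.48/1081.2 = 0.6072;  α = 0.3928.
Bypass flow = 0.3928×2840 = 1115.6 kg/h.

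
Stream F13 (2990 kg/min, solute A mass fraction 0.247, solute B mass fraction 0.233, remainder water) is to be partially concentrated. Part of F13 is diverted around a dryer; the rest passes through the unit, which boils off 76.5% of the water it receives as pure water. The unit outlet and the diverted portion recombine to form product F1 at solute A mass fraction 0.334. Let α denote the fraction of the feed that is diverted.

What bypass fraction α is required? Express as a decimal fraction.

All 2990×0.247 = 738.53 kg/min of solute A reaches F1, so F1 = 738.53/0.334 = 2211.2 kg/min and vapour = 778.83 kg/min.
The evaporator receives (1−α)·2990 of feed at 0.520 water and removes 0.765 of that water:
0.765×0.520×(1−α)×2990 = 778.83
(1−α) = 778.83/1189.4 = 0.6548;  α = 0.3452.

0.345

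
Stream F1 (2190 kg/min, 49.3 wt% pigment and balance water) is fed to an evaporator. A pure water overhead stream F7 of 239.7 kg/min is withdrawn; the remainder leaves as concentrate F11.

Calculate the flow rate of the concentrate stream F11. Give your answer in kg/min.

Concentrate = 2190 − 239.7 = 1950.3 kg/min.

1950 kg/min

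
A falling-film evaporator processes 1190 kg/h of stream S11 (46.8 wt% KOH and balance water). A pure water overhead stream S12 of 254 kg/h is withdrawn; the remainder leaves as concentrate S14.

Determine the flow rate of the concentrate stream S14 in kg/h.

Concentrate = 1190 − 254 = 936 kg/h.

936 kg/h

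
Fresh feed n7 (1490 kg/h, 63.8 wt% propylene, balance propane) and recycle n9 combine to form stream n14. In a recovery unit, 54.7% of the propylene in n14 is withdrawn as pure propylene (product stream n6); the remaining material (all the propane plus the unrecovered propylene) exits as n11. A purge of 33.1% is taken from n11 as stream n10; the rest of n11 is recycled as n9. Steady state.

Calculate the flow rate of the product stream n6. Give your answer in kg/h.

propylene in n14: m_A = 1490×0.638 + (1−0.331)·(1−0.547)·m_A, so m_A = 950.62/0.6969 = 1364 kg/h.
Product n6 = 0.547×1364 = 746.1 kg/h.

746.1 kg/h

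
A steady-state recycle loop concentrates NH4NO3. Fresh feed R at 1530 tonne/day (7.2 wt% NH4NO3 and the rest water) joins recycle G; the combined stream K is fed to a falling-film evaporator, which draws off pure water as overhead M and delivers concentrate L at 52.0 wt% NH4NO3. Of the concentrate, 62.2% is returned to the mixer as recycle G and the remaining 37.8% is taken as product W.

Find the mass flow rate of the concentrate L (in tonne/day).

560.4 tonne/day

Overall NH4NO3 balance (none leaves overhead): NH4NO3 in fresh feed = NH4NO3 in product, i.e. 1530×0.072 = (1−0.622)·L·0.520.
L = 110.16/(0.520×0.378) = 560.44 tonne/day.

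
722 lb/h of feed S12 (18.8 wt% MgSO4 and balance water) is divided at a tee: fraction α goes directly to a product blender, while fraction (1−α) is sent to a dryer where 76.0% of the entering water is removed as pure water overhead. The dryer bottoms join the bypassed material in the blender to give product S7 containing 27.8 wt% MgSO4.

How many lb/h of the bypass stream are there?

343.2 lb/h

All 722×0.188 = 135.74 lb/h of MgSO4 reaches S7, so S7 = 135.74/0.278 = 488.26 lb/h and vapour = 233.74 lb/h.
The evaporator receives (1−α)·722 of feed at 0.812 water and removes 0.760 of that water:
0.760×0.812×(1−α)×722 = 233.74
(1−α) = 233.74/445.56 = 0.5246;  α = 0.4754.
Bypass flow = 0.4754×722 = 343.24 lb/h.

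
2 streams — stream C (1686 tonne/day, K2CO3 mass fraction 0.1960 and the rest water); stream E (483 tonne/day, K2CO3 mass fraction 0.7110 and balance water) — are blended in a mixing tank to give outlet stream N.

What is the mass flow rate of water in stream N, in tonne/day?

1495 tonne/day

water out = water in = 1686×0.804 + 483×0.289 = 1495.1 tonne/day.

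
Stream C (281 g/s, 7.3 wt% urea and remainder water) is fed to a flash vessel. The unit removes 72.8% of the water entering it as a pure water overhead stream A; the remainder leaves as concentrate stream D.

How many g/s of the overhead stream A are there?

water entering = 281×0.927 = 260.49 g/s; overhead removed = 0.728×260.49 = 189.63 g/s.

189.6 g/s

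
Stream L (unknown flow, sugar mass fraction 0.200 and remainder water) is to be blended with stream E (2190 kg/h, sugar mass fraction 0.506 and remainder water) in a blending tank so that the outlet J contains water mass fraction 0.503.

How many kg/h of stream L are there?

Let L be the unknown flow. Total out = 2190 + L.
water balance: 1081.9 + 0.800·L = 0.503·(2190 + L)
(0.800 − 0.503)·L = 0.503×2190 − 1081.9 = 19.71
L = 19.71 / 0.297 = 66.364 kg/h

66.36 kg/h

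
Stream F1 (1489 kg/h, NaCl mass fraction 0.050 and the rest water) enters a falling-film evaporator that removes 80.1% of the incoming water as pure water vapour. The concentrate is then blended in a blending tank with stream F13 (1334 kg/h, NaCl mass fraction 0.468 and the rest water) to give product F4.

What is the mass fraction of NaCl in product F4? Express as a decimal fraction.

0.413

Vapour removed = 0.801×0.950×1489 = 1133.1 kg/h; concentrate = 355.95 kg/h.
NaCl reaching the mixer = 74.45 (from concentrate) + 1334×0.468 = 698.76 kg/h.
Product flow = 355.95 + 1334 = 1689.9 kg/h; NaCl fraction = 0.413.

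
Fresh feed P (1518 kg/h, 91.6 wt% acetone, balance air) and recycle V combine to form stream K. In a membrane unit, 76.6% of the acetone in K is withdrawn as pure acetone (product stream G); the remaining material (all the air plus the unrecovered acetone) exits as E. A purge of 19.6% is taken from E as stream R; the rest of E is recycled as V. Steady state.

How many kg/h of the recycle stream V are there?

845.3 kg/h

air enters only via P and leaves only via the purge: 1518×0.084 = 0.196×(air in E), and the membrane unit passes all air, so air in K = air in E = 650.57 kg/h.
acetone in K: m_A = 1518×0.916 + (1−0.196)·(1−0.766)·m_A, so m_A = 1390.5/0.8119 = 1712.7 kg/h.
E = (1−0.766)×1712.7 + 650.57 = 1051.3 kg/h.
Recycle V = (1−0.196)×1051.3 = 845.28 kg/h.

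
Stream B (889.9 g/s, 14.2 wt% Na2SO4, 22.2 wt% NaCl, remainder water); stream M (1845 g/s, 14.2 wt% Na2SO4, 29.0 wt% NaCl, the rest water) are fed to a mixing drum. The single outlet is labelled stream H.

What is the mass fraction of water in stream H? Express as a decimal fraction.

Total flow out = 889.9 + 1845 = 2734.9 g/s.
water in = 889.9×0.636 + 1845×0.568 = 1613.9 g/s.
water mass fraction in H = 1613.9/2734.9 = 0.590.

0.590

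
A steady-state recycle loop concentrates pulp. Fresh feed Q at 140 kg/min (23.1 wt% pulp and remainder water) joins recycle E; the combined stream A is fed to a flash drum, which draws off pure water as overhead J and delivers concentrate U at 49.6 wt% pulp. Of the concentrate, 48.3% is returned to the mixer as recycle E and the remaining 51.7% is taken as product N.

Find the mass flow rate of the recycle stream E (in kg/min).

Overall pulp balance (none leaves overhead): pulp in fresh feed = pulp in product, i.e. 140×0.231 = (1−0.483)·U·0.496.
U = 32.34/(0.496×0.517) = 126.12 kg/min.
Recycle E = 0.483×126.12 = 60.914 kg/min.

60.91 kg/min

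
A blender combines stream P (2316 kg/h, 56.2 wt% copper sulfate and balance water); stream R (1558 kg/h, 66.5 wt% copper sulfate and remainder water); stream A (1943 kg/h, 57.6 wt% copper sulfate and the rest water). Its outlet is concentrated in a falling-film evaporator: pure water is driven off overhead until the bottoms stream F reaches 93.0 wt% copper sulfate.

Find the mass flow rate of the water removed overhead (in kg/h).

2100 kg/h

copper sulfate entering = 2316×0.562 + 1558×0.665 + 1943×0.576 = 3456.8 kg/h.
All copper sulfate reports to F, so F = 3456.8/0.930 = 3717 kg/h.
Total feed = 5817 kg/h; overhead = 5817 − 3717 = 2100 kg/h.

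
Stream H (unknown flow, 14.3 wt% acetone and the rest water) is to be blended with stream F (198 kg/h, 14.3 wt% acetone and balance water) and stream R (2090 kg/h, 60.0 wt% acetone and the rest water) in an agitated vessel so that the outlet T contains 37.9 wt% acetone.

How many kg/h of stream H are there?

1759 kg/h

Let H be the unknown flow. Total out = 2288 + H.
acetone balance: 1282.3 + 0.143·H = 0.379·(2288 + H)
(0.143 − 0.379)·H = 0.379×2288 − 1282.3 = -415.16
H = -415.16 / -0.236 = 1759.2 kg/h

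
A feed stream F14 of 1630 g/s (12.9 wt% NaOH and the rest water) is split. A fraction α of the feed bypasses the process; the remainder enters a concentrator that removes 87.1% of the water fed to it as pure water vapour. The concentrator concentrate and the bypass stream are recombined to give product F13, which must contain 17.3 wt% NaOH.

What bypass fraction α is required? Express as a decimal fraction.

All 1630×0.129 = 210.27 g/s of NaOH reaches F13, so F13 = 210.27/0.173 = 1215.4 g/s and vapour = 414.57 g/s.
The evaporator receives (1−α)·1630 of feed at 0.871 water and removes 0.871 of that water:
0.871×0.871×(1−α)×1630 = 414.57
(1−α) = 414.57/1236.6 = 0.3353;  α = 0.6647.

0.665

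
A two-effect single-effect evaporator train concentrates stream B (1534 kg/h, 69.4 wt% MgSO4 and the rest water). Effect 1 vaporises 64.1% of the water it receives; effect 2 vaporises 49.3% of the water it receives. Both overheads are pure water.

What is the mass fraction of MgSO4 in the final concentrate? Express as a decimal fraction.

water in feed = 1534×0.306 = 469.4 kg/h.
After stage 1: water left = (1−0.641)×469.4 = 168.52; stream total = 1233.1 kg/h.
After stage 2: water left = (1−0.493)×168.52 = 85.438; final concentrate = 1150 kg/h.
MgSO4 fraction = 1064.6/1150 = 0.926.

0.926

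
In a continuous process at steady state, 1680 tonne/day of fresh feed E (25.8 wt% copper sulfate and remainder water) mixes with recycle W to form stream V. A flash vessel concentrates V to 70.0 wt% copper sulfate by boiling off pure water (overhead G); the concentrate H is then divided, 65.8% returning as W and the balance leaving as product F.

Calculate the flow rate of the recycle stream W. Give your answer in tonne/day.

1191 tonne/day

Overall copper sulfate balance (none leaves overhead): copper sulfate in fresh feed = copper sulfate in product, i.e. 1680×0.258 = (1−0.658)·H·0.700.
H = 433.44/(0.700×0.342) = 1810.5 tonne/day.
Recycle W = 0.658×1810.5 = 1191.3 tonne/day.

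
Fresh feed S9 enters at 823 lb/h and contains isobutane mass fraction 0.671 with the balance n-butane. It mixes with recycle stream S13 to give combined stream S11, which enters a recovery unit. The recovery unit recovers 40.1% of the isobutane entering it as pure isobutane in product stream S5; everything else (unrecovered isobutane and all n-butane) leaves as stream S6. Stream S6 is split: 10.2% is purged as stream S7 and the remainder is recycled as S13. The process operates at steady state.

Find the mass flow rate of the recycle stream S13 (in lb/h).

n-butane enters only via S9 and leaves only via the purge: 823×0.329 = 0.102×(n-butane in S6), and the recovery unit passes all n-butane, so n-butane in S11 = n-butane in S6 = 2654.6 lb/h.
isobutane in S11: m_A = 823×0.671 + (1−0.102)·(1−0.401)·m_A, so m_A = 552.23/0.4621 = 1195.1 lb/h.
S6 = (1−0.401)×1195.1 + 2654.6 = 3370.4 lb/h.
Recycle S13 = (1−0.102)×3370.4 = 3026.6 lb/h.

3027 lb/h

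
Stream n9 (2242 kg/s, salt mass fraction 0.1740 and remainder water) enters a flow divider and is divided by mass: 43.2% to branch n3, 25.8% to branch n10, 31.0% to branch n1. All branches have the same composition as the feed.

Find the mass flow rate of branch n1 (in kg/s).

695 kg/s

Branch n1 flow = 0.310×2242 = 695.02 kg/s.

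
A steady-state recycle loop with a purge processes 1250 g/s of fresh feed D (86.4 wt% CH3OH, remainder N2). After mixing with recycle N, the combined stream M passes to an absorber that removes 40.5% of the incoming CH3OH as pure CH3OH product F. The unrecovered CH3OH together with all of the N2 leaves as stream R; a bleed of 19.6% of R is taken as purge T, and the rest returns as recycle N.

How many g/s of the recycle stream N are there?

1688 g/s

N2 enters only via D and leaves only via the purge: 1250×0.136 = 0.196×(N2 in R), and the absorber passes all N2, so N2 in M = N2 in R = 867.35 g/s.
CH3OH in M: m_A = 1250×0.864 + (1−0.196)·(1−0.405)·m_A, so m_A = 1080/0.5216 = 2070.5 g/s.
R = (1−0.405)×2070.5 + 867.35 = 2099.3 g/s.
Recycle N = (1−0.196)×2099.3 = 1687.8 g/s.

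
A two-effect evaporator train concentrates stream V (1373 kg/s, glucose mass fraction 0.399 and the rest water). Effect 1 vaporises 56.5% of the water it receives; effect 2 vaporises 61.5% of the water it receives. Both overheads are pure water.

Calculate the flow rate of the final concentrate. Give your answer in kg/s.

water in feed = 1373×0.601 = 825.17 kg/s.
After stage 1: water left = (1−0.565)×825.17 = 358.95; stream total = 906.78 kg/s.
After stage 2: water left = (1−0.615)×358.95 = 138.2; final concentrate = 686.02 kg/s.

686 kg/s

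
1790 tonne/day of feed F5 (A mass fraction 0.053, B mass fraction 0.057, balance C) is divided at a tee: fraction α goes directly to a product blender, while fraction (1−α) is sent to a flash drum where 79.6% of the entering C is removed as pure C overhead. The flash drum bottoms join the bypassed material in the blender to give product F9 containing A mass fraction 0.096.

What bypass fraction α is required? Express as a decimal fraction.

All 1790×0.053 = 94.87 tonne/day of A reaches F9, so F9 = 94.87/0.096 = 988.23 tonne/day and vapour = 801.77 tonne/day.
The evaporator receives (1−α)·1790 of feed at 0.890 C and removes 0.796 of that C:
0.796×0.890×(1−α)×1790 = 801.77
(1−α) = 801.77/1268.1 = 0.6323;  α = 0.3677.

0.368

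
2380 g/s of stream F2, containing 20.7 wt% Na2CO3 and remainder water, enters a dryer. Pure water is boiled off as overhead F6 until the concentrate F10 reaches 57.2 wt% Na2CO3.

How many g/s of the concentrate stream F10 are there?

861.3 g/s

Na2CO3 is conserved: 2380×0.207 = 492.66 g/s all reports to the concentrate.
Concentrate = 492.66/(target fraction) = 861.29 g/s.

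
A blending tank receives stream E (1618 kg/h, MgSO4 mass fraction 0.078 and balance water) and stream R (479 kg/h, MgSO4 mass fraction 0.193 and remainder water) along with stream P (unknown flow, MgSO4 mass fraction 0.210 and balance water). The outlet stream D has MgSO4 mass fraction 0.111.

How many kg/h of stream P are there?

Let P be the unknown flow. Total out = 2097 + P.
MgSO4 balance: 218.65 + 0.210·P = 0.111·(2097 + P)
(0.210 − 0.111)·P = 0.111×2097 − 218.65 = 14.116
P = 14.116 / 0.099 = 142.59 kg/h

142.6 kg/h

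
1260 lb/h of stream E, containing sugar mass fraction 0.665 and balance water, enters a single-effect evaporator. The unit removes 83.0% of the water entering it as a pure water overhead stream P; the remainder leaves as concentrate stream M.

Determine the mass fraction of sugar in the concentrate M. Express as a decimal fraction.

sugar is not removed: 1260×0.665 = 837.9 lb/h of sugar enters M.
water entering = 1260×0.335 = 422.1 lb/h; overhead removed = 0.830×422.1 = 350.34 lb/h.
Concentrate = 1260 − 350.34 = 909.66 lb/h.
Mass fraction = 837.9/909.66 = 0.921.

0.921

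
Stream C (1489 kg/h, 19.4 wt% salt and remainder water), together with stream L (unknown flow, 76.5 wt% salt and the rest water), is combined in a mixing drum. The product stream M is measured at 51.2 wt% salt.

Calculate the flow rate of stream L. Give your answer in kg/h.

Let L be the unknown flow. Total out = 1489 + L.
salt balance: 288.87 + 0.765·L = 0.512·(1489 + L)
(0.765 − 0.512)·L = 0.512×1489 − 288.87 = 473.5
L = 473.5 / 0.253 = 1871.5 kg/h

1872 kg/h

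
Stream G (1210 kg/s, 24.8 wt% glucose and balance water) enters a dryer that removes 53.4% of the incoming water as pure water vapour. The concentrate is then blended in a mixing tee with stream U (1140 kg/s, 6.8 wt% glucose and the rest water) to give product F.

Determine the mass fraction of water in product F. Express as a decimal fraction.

Vapour removed = 0.534×0.752×1210 = 485.9 kg/s; concentrate = 724.1 kg/s.
water reaching the mixer = 424.02 (from concentrate) + 1140×0.932 = 1486.5 kg/s.
Product flow = 724.1 + 1140 = 1864.1 kg/s; water fraction = 0.7974.

0.7974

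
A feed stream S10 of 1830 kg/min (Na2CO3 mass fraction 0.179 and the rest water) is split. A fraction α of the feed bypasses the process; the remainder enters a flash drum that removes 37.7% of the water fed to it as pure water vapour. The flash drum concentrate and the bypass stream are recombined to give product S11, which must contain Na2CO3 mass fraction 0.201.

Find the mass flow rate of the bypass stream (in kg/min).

1183 kg/min

All 1830×0.179 = 327.57 kg/min of Na2CO3 reaches S11, so S11 = 327.57/0.201 = 1629.7 kg/min and vapour = 200.3 kg/min.
The evaporator receives (1−α)·1830 of feed at 0.821 water and removes 0.377 of that water:
0.377×0.821×(1−α)×1830 = 200.3
(1−α) = 200.3/566.42 = 0.3536;  α = 0.6464.
Bypass flow = 0.6464×1830 = 1182.9 kg/min.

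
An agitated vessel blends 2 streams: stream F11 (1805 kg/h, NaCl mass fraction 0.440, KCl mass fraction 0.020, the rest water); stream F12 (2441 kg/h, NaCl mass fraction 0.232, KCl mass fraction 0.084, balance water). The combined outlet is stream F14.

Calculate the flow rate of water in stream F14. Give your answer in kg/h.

2644 kg/h

water out = water in = 1805×0.540 + 2441×0.684 = 2644.3 kg/h.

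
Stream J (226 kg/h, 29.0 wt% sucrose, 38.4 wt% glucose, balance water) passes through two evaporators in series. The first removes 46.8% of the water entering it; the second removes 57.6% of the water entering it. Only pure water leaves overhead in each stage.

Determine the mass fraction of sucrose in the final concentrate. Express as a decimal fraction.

0.388

water in feed = 226×0.326 = 73.676 kg/h.
After stage 1: water left = (1−0.468)×73.676 = 39.196; stream total = 191.52 kg/h.
After stage 2: water left = (1−0.576)×39.196 = 16.619; final concentrate = 168.94 kg/h.
sucrose fraction = 65.54/168.94 = 0.388.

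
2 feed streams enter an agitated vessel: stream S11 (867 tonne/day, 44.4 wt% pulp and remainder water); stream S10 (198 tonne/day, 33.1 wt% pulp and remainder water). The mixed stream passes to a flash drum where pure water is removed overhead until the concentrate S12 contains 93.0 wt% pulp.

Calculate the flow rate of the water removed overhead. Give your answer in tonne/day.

pulp entering = 867×0.444 + 198×0.331 = 450.49 tonne/day.
All pulp reports to S12, so S12 = 450.49/0.930 = 484.39 tonne/day.
Total feed = 1065 tonne/day; overhead = 1065 − 484.39 = 580.61 tonne/day.

580.6 tonne/day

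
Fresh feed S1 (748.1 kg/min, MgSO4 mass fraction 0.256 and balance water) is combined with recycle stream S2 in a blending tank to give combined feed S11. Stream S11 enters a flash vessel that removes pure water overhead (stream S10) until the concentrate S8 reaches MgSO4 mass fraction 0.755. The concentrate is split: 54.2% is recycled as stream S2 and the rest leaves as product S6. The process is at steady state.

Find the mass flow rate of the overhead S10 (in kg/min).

Overall MgSO4 balance (none leaves overhead): MgSO4 in fresh feed = MgSO4 in product, i.e. 748.1×0.256 = (1−0.542)·S8·0.755.
S8 = 191.51/(0.755×0.458) = 553.84 kg/min.
Recycle S2 = 0.542×553.84 = 300.18 kg/min.
Combined feed S11 = 748.1 + 300.18 = 1048.3 kg/min.
Overhead S10 = S11 − S8 = 1048.3 − 553.84 = 494.44 kg/min.

494.4 kg/min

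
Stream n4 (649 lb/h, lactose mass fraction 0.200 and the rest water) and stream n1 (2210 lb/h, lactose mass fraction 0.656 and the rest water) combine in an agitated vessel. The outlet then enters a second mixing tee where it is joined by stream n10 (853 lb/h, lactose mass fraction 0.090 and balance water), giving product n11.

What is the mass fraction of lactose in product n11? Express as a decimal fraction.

0.446

Overall, product flow = 3712 lb/h.
lactose in = 649×0.200 + 2210×0.656 + 853×0.090 = 1656.3 lb/h.
lactose fraction in n11 = 0.446.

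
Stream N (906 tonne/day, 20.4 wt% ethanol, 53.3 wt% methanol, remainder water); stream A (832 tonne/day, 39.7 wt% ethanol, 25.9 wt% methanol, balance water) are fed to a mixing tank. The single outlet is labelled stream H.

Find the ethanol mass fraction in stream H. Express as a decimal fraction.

Total flow out = 906 + 832 = 1738 tonne/day.
ethanol in = 906×0.204 + 832×0.397 = 515.13 tonne/day.
ethanol mass fraction in H = 515.13/1738 = 0.296.

0.296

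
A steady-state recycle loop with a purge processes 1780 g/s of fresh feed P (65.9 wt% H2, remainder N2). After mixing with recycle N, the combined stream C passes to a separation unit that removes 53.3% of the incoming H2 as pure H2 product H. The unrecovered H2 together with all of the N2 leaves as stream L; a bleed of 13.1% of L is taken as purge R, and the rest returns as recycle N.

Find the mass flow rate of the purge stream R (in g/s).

727.8 g/s

N2 enters only via P and leaves only via the purge: 1780×0.341 = 0.131×(N2 in L), and the separation unit passes all N2, so N2 in C = N2 in L = 4633.4 g/s.
H2 in C: m_A = 1780×0.659 + (1−0.131)·(1−0.533)·m_A, so m_A = 1173/0.5942 = 1974.2 g/s.
L = (1−0.533)×1974.2 + 4633.4 = 5555.4 g/s.
Purge R = 0.131×5555.4 = 727.76 g/s.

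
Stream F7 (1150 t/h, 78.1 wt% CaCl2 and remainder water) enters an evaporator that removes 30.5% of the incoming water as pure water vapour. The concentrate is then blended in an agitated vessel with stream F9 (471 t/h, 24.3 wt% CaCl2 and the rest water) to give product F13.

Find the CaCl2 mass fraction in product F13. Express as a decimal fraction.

Vapour removed = 0.305×0.219×1150 = 76.814 t/h; concentrate = 1073.2 t/h.
CaCl2 reaching the mixer = 898.15 (from concentrate) + 471×0.243 = 1012.6 t/h.
Product flow = 1073.2 + 471 = 1544.2 t/h; CaCl2 fraction = 0.656.

0.656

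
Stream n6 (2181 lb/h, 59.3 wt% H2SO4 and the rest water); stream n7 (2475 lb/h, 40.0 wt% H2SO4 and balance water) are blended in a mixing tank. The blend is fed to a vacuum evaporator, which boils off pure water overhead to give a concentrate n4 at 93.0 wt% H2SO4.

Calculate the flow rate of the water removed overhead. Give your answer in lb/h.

2201 lb/h

H2SO4 entering = 2181×0.593 + 2475×0.400 = 2283.3 lb/h.
All H2SO4 reports to n4, so n4 = 2283.3/0.930 = 2455.2 lb/h.
Total feed = 4656 lb/h; overhead = 4656 − 2455.2 = 2200.8 lb/h.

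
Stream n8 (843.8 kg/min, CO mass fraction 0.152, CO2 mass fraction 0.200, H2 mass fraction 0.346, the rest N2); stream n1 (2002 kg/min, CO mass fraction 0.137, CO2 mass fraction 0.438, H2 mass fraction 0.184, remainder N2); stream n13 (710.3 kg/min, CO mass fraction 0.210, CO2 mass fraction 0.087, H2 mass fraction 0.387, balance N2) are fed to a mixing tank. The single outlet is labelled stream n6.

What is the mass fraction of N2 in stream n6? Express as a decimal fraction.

Total flow out = 843.8 + 2002 + 710.3 = 3556.1 kg/min.
N2 in = 843.8×0.302 + 2002×0.241 + 710.3×0.316 = 961.76 kg/min.
N2 mass fraction in n6 = 961.76/3556.1 = 0.270.

0.270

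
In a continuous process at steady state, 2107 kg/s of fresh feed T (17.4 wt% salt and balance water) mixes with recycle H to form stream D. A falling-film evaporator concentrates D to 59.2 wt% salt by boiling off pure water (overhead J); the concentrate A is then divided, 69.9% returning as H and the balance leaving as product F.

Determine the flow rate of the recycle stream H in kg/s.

1438 kg/s

Overall salt balance (none leaves overhead): salt in fresh feed = salt in product, i.e. 2107×0.174 = (1−0.699)·A·0.592.
A = 366.62/(0.592×0.301) = 2057.4 kg/s.
Recycle H = 0.699×2057.4 = 1438.1 kg/s.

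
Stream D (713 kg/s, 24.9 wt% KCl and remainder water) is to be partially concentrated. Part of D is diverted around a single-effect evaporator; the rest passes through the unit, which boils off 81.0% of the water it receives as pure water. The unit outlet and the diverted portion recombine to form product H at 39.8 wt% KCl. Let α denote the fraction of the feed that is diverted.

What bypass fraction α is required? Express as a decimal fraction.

0.385

All 713×0.249 = 177.54 kg/s of KCl reaches H, so H = 177.54/0.398 = 446.07 kg/s and vapour = 266.93 kg/s.
The evaporator receives (1−α)·713 of feed at 0.751 water and removes 0.810 of that water:
0.810×0.751×(1−α)×713 = 266.93
(1−α) = 266.93/433.73 = 0.6154;  α = 0.3846.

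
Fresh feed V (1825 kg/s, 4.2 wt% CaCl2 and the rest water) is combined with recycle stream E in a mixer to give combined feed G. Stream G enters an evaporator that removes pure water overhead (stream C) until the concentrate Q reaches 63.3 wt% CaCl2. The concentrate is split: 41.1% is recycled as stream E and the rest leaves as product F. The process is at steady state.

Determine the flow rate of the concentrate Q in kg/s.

205.6 kg/s

Overall CaCl2 balance (none leaves overhead): CaCl2 in fresh feed = CaCl2 in product, i.e. 1825×0.042 = (1−0.411)·Q·0.633.
Q = 76.65/(0.633×0.589) = 205.59 kg/s.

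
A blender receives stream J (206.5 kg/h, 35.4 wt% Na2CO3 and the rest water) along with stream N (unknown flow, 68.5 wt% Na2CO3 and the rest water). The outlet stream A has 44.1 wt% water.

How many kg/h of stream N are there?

Let N be the unknown flow. Total out = 206.5 + N.
water balance: 133.4 + 0.315·N = 0.441·(206.5 + N)
(0.315 − 0.441)·N = 0.441×206.5 − 133.4 = -42.332
N = -42.332 / -0.126 = 335.97 kg/h

336 kg/h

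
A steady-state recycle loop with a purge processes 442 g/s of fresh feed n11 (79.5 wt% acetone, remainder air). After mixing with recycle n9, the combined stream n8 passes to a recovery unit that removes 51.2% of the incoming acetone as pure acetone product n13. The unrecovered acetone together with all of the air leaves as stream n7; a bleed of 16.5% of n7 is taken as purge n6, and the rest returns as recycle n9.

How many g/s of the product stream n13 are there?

303.6 g/s

acetone in n8: m_A = 442×0.795 + (1−0.165)·(1−0.512)·m_A, so m_A = 351.39/0.5925 = 593.04 g/s.
Product n13 = 0.512×593.04 = 303.64 g/s.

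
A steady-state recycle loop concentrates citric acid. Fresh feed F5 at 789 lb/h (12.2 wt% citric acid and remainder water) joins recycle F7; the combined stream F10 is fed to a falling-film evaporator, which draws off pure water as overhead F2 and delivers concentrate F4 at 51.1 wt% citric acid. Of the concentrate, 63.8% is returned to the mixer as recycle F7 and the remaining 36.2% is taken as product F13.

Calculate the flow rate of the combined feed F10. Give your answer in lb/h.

1121 lb/h

Overall citric acid balance (none leaves overhead): citric acid in fresh feed = citric acid in product, i.e. 789×0.122 = (1−0.638)·F4·0.511.
F4 = 96.258/(0.511×0.362) = 520.36 lb/h.
Recycle F7 = 0.638×520.36 = 331.99 lb/h.
Combined feed F10 = 789 + 331.99 = 1121 lb/h.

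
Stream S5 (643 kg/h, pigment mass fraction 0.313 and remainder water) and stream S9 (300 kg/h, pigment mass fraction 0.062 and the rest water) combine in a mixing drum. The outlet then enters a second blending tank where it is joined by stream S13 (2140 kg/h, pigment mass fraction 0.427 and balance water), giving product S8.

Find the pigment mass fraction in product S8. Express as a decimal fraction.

Overall, product flow = 3083 kg/h.
pigment in = 643×0.313 + 300×0.062 + 2140×0.427 = 1133.6 kg/h.
pigment fraction in S8 = 0.368.

0.368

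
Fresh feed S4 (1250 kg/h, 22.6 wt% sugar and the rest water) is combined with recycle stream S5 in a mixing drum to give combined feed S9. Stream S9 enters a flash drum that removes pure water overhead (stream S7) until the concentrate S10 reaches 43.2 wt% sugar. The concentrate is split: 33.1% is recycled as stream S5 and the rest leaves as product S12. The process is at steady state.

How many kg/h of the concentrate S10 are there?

Overall sugar balance (none leaves overhead): sugar in fresh feed = sugar in product, i.e. 1250×0.226 = (1−0.331)·S10·0.432.
S10 = 282.5/(0.432×0.669) = 977.48 kg/h.

977.5 kg/h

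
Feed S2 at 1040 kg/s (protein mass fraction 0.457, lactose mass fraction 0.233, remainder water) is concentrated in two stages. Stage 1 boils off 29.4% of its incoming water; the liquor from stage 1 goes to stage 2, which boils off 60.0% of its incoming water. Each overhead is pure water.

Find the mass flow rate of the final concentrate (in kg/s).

808.6 kg/s

water in feed = 1040×0.310 = 322.4 kg/s.
After stage 1: water left = (1−0.294)×322.4 = 227.61; stream total = 945.21 kg/s.
After stage 2: water left = (1−0.600)×227.61 = 91.046; final concentrate = 808.65 kg/s.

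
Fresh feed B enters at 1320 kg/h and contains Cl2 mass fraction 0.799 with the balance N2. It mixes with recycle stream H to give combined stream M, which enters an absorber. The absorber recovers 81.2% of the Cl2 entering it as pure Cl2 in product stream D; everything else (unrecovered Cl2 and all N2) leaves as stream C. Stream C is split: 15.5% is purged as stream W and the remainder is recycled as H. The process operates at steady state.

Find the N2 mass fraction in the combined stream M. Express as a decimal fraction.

N2 enters only via B and leaves only via the purge: 1320×0.201 = 0.155×(N2 in C), and the absorber passes all N2, so N2 in M = N2 in C = 1711.7 kg/h.
Cl2 in M: m_A = 1320×0.799 + (1−0.155)·(1−0.812)·m_A, so m_A = 1054.7/0.8411 = 1253.9 kg/h.
M = 1253.9 + 1711.7 = 2965.6 kg/h.
N2 fraction in M = 1711.7/2965.6 = 0.577.

0.577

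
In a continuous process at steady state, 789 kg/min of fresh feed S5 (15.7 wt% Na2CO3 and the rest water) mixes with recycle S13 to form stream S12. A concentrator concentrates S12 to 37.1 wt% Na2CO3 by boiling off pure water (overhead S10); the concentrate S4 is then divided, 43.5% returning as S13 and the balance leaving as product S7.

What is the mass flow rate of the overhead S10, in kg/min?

455.1 kg/min

Overall Na2CO3 balance (none leaves overhead): Na2CO3 in fresh feed = Na2CO3 in product, i.e. 789×0.157 = (1−0.435)·S4·0.371.
S4 = 123.87/(0.371×0.565) = 590.95 kg/min.
Recycle S13 = 0.435×590.95 = 257.07 kg/min.
Combined feed S12 = 789 + 257.07 = 1046.1 kg/min.
Overhead S10 = S12 − S4 = 1046.1 − 590.95 = 455.11 kg/min.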